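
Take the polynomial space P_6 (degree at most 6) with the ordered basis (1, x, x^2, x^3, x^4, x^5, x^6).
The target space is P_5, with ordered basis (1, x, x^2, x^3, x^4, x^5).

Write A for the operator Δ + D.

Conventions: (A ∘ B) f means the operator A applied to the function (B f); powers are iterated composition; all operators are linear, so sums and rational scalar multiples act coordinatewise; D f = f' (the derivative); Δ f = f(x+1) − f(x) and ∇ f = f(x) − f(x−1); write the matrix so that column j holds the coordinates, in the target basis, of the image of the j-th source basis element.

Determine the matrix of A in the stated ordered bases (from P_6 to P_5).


the matrix is [[0, 2, 1, 1, 1, 1, 1]; [0, 0, 4, 3, 4, 5, 6]; [0, 0, 0, 6, 6, 10, 15]; [0, 0, 0, 0, 8, 10, 20]; [0, 0, 0, 0, 0, 10, 15]; [0, 0, 0, 0, 0, 0, 12]] (rows listed top to bottom)

image of 1: 0
image of x: 2
image of x^2: 4x + 1
image of x^3: 6x^2 + 3x + 1
image of x^4: 8x^3 + 6x^2 + 4x + 1
image of x^5: 10x^4 + 10x^3 + 10x^2 + 5x + 1
image of x^6: 12x^5 + 15x^4 + 20x^3 + 15x^2 + 6x + 1
each image's coordinates form column j of the matrix


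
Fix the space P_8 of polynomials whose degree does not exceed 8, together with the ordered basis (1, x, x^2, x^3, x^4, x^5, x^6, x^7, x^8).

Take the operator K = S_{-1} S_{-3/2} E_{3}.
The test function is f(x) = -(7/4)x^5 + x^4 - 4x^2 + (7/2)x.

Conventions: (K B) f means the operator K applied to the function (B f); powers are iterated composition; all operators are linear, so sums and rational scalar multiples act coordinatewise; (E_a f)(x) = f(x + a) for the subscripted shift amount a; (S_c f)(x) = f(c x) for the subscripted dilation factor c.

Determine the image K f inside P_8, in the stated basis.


the image equals g(x) = -(1701/128)x^5 - (8181/64)x^4 - (7857/16)x^3 - (7605/8)x^2 - (7455/8)x - 1479/4

E_{3} f = -(7/4)x^5 - (101/4)x^4 - (291/2)x^3 - (845/2)x^2 - (2485/4)x - 1479/4
S_{-3/2} E_{3} f = (1701/128)x^5 - (8181/64)x^4 + (7857/16)x^3 - (7605/8)x^2 + (7455/8)x - 1479/4
S_{-1} S_{-3/2} E_{3} f = -(1701/128)x^5 - (8181/64)x^4 - (7857/16)x^3 - (7605/8)x^2 - (7455/8)x - 1479/4


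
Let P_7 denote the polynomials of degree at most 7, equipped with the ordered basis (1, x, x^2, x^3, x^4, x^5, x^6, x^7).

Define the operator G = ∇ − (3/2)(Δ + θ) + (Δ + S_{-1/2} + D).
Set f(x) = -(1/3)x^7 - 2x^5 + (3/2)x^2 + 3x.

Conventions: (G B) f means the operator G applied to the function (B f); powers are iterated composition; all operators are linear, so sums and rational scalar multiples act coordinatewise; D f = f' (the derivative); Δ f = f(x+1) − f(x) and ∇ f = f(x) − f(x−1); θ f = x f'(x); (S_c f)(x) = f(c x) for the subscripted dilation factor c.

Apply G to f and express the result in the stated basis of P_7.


the image equals g(x) = (1345/384)x^7 - (7/2)x^6 + (409/16)x^5 - (125/6)x^4 + (95/2)x^3 - (141/8)x^2 + 17x + 13/12

∇ f = -(7/3)x^6 + 7x^5 - (65/3)x^4 + (95/3)x^3 - 27x^2 + (46/3)x - 5/6
Δ f = -(7/3)x^6 - 7x^5 - (65/3)x^4 - (95/3)x^3 - 27x^2 - (28/3)x + 13/6
θ f = -(7/3)x^7 - 10x^5 + 3x^2 + 3x
(Δ + θ) f = -(7/3)x^7 - (7/3)x^6 - 17x^5 - (65/3)x^4 - (95/3)x^3 - 24x^2 - (19/3)x + 13/6
(-(3/2)(Δ + θ)) f = (7/2)x^7 + (7/2)x^6 + (51/2)x^5 + (65/2)x^4 + (95/2)x^3 + 36x^2 + (19/2)x - 13/4
Δ f = -(7/3)x^6 - 7x^5 - (65/3)x^4 - (95/3)x^3 - 27x^2 - (28/3)x + 13/6
S_{-1/2} f = (1/384)x^7 + (1/16)x^5 + (3/8)x^2 - (3/2)x
D f = -(7/3)x^6 - 10x^4 + 3x + 3
(Δ + S_{-1/2} + D) f = (1/384)x^7 - (14/3)x^6 - (111/16)x^5 - (95/3)x^4 - (95/3)x^3 - (213/8)x^2 - (47/6)x + 31/6
(∇ − (3/2)(Δ + θ) + (Δ + S_{-1/2} + D)) f = (1345/384)x^7 - (7/2)x^6 + (409/16)x^5 - (125/6)x^4 + (95/2)x^3 - (141/8)x^2 + 17x + 13/12


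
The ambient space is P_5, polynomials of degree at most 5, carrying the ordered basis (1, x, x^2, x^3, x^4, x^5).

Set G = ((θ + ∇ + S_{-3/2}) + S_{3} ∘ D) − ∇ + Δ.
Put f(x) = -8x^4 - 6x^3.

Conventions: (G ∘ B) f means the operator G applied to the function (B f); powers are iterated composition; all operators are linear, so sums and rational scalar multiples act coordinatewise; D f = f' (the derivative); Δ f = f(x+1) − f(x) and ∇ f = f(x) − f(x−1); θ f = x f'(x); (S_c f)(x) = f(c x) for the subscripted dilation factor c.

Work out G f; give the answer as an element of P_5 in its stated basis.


the result is g(x) = -(145/2)x^4 - (3575/4)x^3 - 228x^2 - 50x - 14

θ f = -32x^4 - 18x^3
∇ f = -32x^3 + 30x^2 - 14x + 2
S_{-3/2} f = -(81/2)x^4 + (81/4)x^3
(θ + ∇ + S_{-3/2}) f = -(145/2)x^4 - (119/4)x^3 + 30x^2 - 14x + 2
D f = -32x^3 - 18x^2
S_{3} D f = -864x^3 - 162x^2
((θ + ∇ + S_{-3/2}) + S_{3} ∘ D) f = -(145/2)x^4 - (3575/4)x^3 - 132x^2 - 14x + 2
∇ f = -32x^3 + 30x^2 - 14x + 2
(-∇) f = 32x^3 - 30x^2 + 14x - 2
Δ f = -32x^3 - 66x^2 - 50x - 14
(((θ + ∇ + S_{-3/2}) + S_{3} ∘ D) − ∇ + Δ) f = -(145/2)x^4 - (3575/4)x^3 - 228x^2 - 50x - 14


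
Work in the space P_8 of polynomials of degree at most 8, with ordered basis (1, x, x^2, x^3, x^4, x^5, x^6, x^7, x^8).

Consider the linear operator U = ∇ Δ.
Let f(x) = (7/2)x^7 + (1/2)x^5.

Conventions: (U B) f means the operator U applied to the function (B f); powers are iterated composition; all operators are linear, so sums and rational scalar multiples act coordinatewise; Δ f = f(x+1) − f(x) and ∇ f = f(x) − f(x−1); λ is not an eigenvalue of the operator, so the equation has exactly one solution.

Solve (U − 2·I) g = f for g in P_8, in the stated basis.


g(x) = -(7/4)x^7 - 37x^5 - (1725/4)x^3 - 1491x

write g with unknown coordinates in the stated basis and equate coefficients in (U − 2·I) g = f
solving from the highest basis element down gives g = -(7/4)x^7 - 37x^5 - (1725/4)x^3 - 1491x
check: U g = -(147/2)x^5 - (1725/2)x^3 - 2982x
so U g − 2·g = (7/2)x^7 + (1/2)x^5 = f ✓


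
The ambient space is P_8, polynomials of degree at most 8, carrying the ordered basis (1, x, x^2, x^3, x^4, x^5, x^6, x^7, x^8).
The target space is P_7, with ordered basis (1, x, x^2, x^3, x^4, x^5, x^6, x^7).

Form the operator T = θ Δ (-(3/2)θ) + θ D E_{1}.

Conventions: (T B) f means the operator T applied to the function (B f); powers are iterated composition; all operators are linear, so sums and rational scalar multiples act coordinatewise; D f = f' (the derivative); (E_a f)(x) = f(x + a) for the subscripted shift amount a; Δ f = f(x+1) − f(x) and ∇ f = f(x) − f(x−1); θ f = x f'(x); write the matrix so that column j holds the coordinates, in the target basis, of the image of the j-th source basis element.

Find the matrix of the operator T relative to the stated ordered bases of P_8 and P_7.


the matrix is [[0, 0, 0, 0, 0, 0, 0, 0, 0]; [0, 0, -4, -15/2, -12, -35/2, -24, -63/2, -40]; [0, 0, 0, -21, -48, -90, -150, -231, -336]; [0, 0, 0, 0, -60, -165, -360, -1365/2, -1176]; [0, 0, 0, 0, 0, -130, -420, -1050, -2240]; [0, 0, 0, 0, 0, 0, -240, -1785/2, -2520]; [0, 0, 0, 0, 0, 0, 0, -399, -1680]; [0, 0, 0, 0, 0, 0, 0, 0, -616]] (rows listed top to bottom)

image of 1: 0
image of x: 0
image of x^2: -4x
image of x^3: -21x^2 - (15/2)x
image of x^4: -60x^3 - 48x^2 - 12x
image of x^5: -130x^4 - 165x^3 - 90x^2 - (35/2)x
image of x^6: -240x^5 - 420x^4 - 360x^3 - 150x^2 - 24x
image of x^7: -399x^6 - (1785/2)x^5 - 1050x^4 - (1365/2)x^3 - 231x^2 - (63/2)x
image of x^8: -616x^7 - 1680x^6 - 2520x^5 - 2240x^4 - 1176x^3 - 336x^2 - 40x
each image's coordinates form column j of the matrix


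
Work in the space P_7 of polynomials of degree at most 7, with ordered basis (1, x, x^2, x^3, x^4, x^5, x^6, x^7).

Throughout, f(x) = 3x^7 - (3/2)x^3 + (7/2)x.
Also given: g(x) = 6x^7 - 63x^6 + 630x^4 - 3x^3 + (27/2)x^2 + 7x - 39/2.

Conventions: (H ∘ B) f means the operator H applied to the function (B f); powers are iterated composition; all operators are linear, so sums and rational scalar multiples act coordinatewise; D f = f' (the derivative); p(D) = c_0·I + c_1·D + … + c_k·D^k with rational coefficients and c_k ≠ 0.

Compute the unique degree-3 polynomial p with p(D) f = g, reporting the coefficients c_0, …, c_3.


D^0 f = 3x^7 - (3/2)x^3 + (7/2)x
D^1 f = 21x^6 - (9/2)x^2 + 7/2
D^2 f = 126x^5 - 9x
D^3 f = 630x^4 - 9
matching coefficients of g against c_0 f + c_1 Df + … from the top degree down determines the c_i
solution: c_0 = 2, c_1 = -3, c_2 = 0, c_3 = 1

p(D) = 2·I − 3·D + D^3, i.e. c_0 = 2, c_1 = -3, c_2 = 0, c_3 = 1


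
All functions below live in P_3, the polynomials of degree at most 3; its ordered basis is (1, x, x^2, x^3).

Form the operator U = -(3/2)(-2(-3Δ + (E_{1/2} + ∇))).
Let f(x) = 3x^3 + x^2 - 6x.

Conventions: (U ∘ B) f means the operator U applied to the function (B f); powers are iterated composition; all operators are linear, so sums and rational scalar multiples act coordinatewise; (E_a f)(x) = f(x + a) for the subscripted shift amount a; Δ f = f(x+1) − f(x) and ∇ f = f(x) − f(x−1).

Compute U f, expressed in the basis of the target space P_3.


the image equals g(x) = 9x^3 - (75/2)x^2 - (513/4)x - 9/8

Δ f = 9x^2 + 11x - 2
(-3Δ) f = -27x^2 - 33x + 6
E_{1/2} f = 3x^3 + (11/2)x^2 - (11/4)x - 19/8
∇ f = 9x^2 - 7x - 4
(E_{1/2} + ∇) f = 3x^3 + (29/2)x^2 - (39/4)x - 51/8
(-3Δ + (E_{1/2} + ∇)) f = 3x^3 - (25/2)x^2 - (171/4)x - 3/8
(-2(-3Δ + (E_{1/2} + ∇))) f = -6x^3 + 25x^2 + (171/2)x + 3/4
(-(3/2)(-2(-3Δ + (E_{1/2} + ∇)))) f = 9x^3 - (75/2)x^2 - (513/4)x - 9/8


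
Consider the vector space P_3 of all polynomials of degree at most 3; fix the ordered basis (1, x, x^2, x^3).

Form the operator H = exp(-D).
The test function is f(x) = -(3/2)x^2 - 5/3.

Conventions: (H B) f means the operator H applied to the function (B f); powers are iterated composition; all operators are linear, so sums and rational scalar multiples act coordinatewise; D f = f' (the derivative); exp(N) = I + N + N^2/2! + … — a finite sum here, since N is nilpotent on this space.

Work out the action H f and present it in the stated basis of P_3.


order-1 term: 3x
order-2 term: -3/2
the series for exp(-D) f terminates at order 2
exp(-D) f = -(3/2)x^2 + 3x - 19/6

the result is g(x) = -(3/2)x^2 + 3x - 19/6


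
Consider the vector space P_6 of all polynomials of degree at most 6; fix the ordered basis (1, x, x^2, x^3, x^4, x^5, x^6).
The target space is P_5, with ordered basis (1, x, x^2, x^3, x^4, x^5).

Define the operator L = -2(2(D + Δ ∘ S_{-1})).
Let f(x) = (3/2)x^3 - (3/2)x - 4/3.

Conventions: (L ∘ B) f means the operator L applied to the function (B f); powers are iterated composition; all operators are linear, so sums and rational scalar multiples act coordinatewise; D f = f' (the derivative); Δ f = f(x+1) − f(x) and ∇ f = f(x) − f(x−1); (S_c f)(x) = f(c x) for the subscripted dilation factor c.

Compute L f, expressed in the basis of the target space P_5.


D f = (9/2)x^2 - 3/2
S_{-1} f = -(3/2)x^3 + (3/2)x - 4/3
Δ S_{-1} f = -(9/2)x^2 - (9/2)x
(D + Δ ∘ S_{-1}) f = -(9/2)x - 3/2
(2(D + Δ ∘ S_{-1})) f = -9x - 3
(-2(2(D + Δ ∘ S_{-1}))) f = 18x + 6

the result is g(x) = 18x + 6


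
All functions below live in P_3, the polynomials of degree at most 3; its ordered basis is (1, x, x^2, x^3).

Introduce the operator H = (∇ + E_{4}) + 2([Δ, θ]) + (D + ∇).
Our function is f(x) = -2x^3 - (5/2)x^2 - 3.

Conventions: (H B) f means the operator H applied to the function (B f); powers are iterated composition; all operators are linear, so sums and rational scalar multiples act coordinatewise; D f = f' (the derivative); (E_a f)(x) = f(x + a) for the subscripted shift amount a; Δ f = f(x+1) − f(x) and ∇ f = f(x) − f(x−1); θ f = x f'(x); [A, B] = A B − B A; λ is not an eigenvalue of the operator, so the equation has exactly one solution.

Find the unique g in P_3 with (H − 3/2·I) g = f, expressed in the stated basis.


write g with unknown coordinates in the stated basis and equate coefficients in (H − 3/2·I) g = f
solving from the highest basis element down gives g = 4x^3 + 221x^2 + 8388x + 159522
check: H g = 4x^3 + 329x^2 + 12582x + 239280
so H g − 3/2·g = -2x^3 - (5/2)x^2 - 3 = f ✓

g(x) = 4x^3 + 221x^2 + 8388x + 159522


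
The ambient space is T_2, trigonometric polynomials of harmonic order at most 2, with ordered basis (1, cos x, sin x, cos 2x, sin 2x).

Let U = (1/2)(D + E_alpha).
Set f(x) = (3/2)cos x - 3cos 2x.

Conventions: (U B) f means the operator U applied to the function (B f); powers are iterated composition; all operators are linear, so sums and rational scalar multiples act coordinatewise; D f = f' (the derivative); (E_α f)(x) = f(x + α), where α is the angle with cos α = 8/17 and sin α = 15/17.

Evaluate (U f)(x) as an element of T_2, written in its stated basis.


D f = -(3/2)sin x + 6sin 2x
E_alpha f = (12/17)cos x - (45/34)sin x + (483/289)cos 2x + (720/289)sin 2x
(D + E_alpha) f = (12/17)cos x - (48/17)sin x + (483/289)cos 2x + (2454/289)sin 2x
((1/2)(D + E_alpha)) f = (6/17)cos x - (24/17)sin x + (483/578)cos 2x + (1227/289)sin 2x

the image equals g(x) = (6/17)cos x - (24/17)sin x + (483/578)cos 2x + (1227/289)sin 2x


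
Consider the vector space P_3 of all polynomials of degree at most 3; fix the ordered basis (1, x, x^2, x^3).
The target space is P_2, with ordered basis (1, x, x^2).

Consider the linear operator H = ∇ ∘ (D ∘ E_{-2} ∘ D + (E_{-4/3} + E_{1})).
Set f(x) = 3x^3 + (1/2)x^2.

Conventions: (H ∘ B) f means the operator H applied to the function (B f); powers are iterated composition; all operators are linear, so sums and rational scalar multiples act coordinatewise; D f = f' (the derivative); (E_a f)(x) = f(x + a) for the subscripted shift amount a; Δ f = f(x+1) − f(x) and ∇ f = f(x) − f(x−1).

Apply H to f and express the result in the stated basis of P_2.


D f = 9x^2 + x
E_{-2} D f = 9x^2 - 35x + 34
D E_{-2} D f = 18x - 35
E_{-4/3} f = 3x^3 - (23/2)x^2 + (44/3)x - 56/9
E_{1} f = 3x^3 + (19/2)x^2 + 10x + 7/2
(E_{-4/3} + E_{1}) f = 6x^3 - 2x^2 + (74/3)x - 49/18
(D ∘ E_{-2} ∘ D + (E_{-4/3} + E_{1})) f = 6x^3 - 2x^2 + (128/3)x - 679/18
∇ (D ∘ E_{-2} ∘ D + (E_{-4/3} + E_{1})) f = 18x^2 - 22x + 152/3

g(x) = 18x^2 - 22x + 152/3


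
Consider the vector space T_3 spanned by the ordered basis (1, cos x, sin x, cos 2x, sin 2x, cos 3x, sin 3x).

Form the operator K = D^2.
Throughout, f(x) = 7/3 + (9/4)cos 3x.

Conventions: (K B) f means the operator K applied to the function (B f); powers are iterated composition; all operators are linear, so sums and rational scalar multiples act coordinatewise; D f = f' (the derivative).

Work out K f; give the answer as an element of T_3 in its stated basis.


D f = -(27/4)sin 3x
D D f = -(81/4)cos 3x

g(x) = -(81/4)cos 3x


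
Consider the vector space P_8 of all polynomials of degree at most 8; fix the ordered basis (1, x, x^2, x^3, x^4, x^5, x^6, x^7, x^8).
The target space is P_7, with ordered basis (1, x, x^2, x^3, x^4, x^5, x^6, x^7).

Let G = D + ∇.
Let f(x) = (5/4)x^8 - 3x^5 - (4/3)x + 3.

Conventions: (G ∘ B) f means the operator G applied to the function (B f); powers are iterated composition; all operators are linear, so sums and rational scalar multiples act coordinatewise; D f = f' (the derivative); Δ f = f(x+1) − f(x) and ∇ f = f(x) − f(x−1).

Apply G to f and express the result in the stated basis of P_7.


the image equals g(x) = 20x^7 - 35x^6 + 70x^5 - (235/2)x^4 + 100x^3 - 65x^2 + 25x - 83/12

D f = 10x^7 - 15x^4 - 4/3
∇ f = 10x^7 - 35x^6 + 70x^5 - (205/2)x^4 + 100x^3 - 65x^2 + 25x - 67/12
(D + ∇) f = 20x^7 - 35x^6 + 70x^5 - (235/2)x^4 + 100x^3 - 65x^2 + 25x - 83/12


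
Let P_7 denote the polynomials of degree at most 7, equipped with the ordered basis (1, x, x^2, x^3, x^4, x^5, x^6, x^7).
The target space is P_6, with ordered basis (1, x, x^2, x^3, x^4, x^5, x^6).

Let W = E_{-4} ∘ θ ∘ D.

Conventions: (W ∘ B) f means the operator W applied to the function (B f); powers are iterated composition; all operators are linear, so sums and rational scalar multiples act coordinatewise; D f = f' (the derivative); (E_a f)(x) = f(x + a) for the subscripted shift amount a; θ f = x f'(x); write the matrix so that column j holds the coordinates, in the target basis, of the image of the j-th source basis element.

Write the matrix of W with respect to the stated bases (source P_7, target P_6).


image of 1: 0
image of x: 0
image of x^2: 2x - 8
image of x^3: 6x^2 - 48x + 96
image of x^4: 12x^3 - 144x^2 + 576x - 768
image of x^5: 20x^4 - 320x^3 + 1920x^2 - 5120x + 5120
image of x^6: 30x^5 - 600x^4 + 4800x^3 - 19200x^2 + 38400x - 30720
image of x^7: 42x^6 - 1008x^5 + 10080x^4 - 53760x^3 + 161280x^2 - 258048x + 172032
each image's coordinates form column j of the matrix

the matrix is [[0, 0, -8, 96, -768, 5120, -30720, 172032]; [0, 0, 2, -48, 576, -5120, 38400, -258048]; [0, 0, 0, 6, -144, 1920, -19200, 161280]; [0, 0, 0, 0, 12, -320, 4800, -53760]; [0, 0, 0, 0, 0, 20, -600, 10080]; [0, 0, 0, 0, 0, 0, 30, -1008]; [0, 0, 0, 0, 0, 0, 0, 42]] (rows listed top to bottom)


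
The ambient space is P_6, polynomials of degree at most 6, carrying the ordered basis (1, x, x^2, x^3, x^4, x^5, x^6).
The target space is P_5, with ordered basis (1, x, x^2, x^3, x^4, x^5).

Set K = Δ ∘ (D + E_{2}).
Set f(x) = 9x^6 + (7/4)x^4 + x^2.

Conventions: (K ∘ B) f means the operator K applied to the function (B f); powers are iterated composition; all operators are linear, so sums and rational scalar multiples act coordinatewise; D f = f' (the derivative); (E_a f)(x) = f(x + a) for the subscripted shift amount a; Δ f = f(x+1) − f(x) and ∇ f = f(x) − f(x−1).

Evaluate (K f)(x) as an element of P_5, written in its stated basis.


D f = 54x^5 + 7x^3 + 2x
E_{2} f = 9x^6 + 108x^5 + (2167/4)x^4 + 1454x^3 + 2203x^2 + 1788x + 608
(D + E_{2}) f = 9x^6 + 162x^5 + (2167/4)x^4 + 1461x^3 + 2203x^2 + 1790x + 608
Δ (D + E_{2}) f = 54x^5 + 945x^4 + 3967x^3 + (18777/2)x^2 + 11820x + 24667/4

g(x) = 54x^5 + 945x^4 + 3967x^3 + (18777/2)x^2 + 11820x + 24667/4


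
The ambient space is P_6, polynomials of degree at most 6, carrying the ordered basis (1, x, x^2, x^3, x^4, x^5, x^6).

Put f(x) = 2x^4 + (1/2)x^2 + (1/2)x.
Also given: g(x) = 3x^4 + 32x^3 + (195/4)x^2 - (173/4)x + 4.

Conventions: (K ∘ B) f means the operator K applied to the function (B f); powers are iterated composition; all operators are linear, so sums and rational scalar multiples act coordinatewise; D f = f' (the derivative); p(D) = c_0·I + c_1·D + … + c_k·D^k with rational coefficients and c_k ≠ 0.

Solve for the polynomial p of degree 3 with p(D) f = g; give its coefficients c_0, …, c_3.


D^0 f = 2x^4 + (1/2)x^2 + (1/2)x
D^1 f = 8x^3 + x + 1/2
D^2 f = 24x^2 + 1
D^3 f = 48x
matching coefficients of g against c_0 f + c_1 Df + … from the top degree down determines the c_i
solution: c_0 = 3/2, c_1 = 4, c_2 = 2, c_3 = -1

c_0 = 3/2, c_1 = 4, c_2 = 2, c_3 = -1


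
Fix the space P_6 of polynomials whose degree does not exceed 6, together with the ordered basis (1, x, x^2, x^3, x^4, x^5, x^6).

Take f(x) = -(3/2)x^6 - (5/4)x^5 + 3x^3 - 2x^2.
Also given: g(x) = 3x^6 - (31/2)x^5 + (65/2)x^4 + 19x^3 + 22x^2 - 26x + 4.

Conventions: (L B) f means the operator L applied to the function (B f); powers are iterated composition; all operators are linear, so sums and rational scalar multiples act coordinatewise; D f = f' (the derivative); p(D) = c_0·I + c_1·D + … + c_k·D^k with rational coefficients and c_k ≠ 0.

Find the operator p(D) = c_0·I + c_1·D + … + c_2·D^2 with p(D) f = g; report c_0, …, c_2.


p(D) = -2·I + 2·D − D^2, i.e. c_0 = -2, c_1 = 2, c_2 = -1

D^0 f = -(3/2)x^6 - (5/4)x^5 + 3x^3 - 2x^2
D^1 f = -9x^5 - (25/4)x^4 + 9x^2 - 4x
D^2 f = -45x^4 - 25x^3 + 18x - 4
matching coefficients of g against c_0 f + c_1 Df + … from the top degree down determines the c_i
solution: c_0 = -2, c_1 = 2, c_2 = -1


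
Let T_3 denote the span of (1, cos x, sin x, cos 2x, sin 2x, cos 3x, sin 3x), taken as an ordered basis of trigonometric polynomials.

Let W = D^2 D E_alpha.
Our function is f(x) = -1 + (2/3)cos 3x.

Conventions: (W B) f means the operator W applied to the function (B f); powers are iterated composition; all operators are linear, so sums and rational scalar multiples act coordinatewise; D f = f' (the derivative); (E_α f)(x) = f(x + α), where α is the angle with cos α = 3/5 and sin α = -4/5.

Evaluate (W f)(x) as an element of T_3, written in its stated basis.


E_alpha f = -1 - (78/125)cos 3x + (88/375)sin 3x
D E_alpha f = (88/125)cos 3x + (234/125)sin 3x
D D E_alpha f = (702/125)cos 3x - (264/125)sin 3x
D D D E_alpha f = -(792/125)cos 3x - (2106/125)sin 3x

g(x) = -(792/125)cos 3x - (2106/125)sin 3x


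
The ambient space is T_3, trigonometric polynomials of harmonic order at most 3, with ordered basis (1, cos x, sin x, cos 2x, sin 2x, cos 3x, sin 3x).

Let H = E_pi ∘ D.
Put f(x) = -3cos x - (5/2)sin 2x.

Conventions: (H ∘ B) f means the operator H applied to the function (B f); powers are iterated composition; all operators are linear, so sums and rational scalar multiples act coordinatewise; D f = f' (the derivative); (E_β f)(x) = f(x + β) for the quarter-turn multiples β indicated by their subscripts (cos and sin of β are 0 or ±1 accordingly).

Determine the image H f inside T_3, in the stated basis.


the image equals g(x) = -3sin x - 5cos 2x

D f = 3sin x - 5cos 2x
E_pi D f = -3sin x - 5cos 2x


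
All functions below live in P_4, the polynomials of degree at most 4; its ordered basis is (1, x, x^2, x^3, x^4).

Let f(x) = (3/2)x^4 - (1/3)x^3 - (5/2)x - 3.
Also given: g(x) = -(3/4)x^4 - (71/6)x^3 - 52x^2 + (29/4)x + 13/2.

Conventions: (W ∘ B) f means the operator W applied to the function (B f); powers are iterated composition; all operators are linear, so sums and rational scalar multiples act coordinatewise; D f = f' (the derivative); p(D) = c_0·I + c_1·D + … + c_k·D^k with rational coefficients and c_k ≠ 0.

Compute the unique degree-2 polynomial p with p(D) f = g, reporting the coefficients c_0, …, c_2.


c_0 = -1/2, c_1 = -2, c_2 = -3

D^0 f = (3/2)x^4 - (1/3)x^3 - (5/2)x - 3
D^1 f = 6x^3 - x^2 - 5/2
D^2 f = 18x^2 - 2x
matching coefficients of g against c_0 f + c_1 Df + … from the top degree down determines the c_i
solution: c_0 = -1/2, c_1 = -2, c_2 = -3


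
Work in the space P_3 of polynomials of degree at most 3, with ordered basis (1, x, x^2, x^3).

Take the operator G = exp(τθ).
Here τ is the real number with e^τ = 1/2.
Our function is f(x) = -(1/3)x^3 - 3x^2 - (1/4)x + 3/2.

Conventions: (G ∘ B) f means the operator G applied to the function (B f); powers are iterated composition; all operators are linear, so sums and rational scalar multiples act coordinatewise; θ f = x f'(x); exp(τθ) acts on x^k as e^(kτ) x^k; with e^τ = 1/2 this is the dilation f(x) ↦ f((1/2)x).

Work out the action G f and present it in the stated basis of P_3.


exp(τθ) x^k = e^(kτ) x^k; with e^τ = 1/2 this sends x^k to (1/2)^k x^k
x ↦ 1/2 x
x^2 ↦ 1/4 x^2
x^3 ↦ 1/8 x^3
applying this coordinatewise to f: exp(τθ) f = -(1/24)x^3 - (3/4)x^2 - (1/8)x + 3/2

g(x) = -(1/24)x^3 - (3/4)x^2 - (1/8)x + 3/2


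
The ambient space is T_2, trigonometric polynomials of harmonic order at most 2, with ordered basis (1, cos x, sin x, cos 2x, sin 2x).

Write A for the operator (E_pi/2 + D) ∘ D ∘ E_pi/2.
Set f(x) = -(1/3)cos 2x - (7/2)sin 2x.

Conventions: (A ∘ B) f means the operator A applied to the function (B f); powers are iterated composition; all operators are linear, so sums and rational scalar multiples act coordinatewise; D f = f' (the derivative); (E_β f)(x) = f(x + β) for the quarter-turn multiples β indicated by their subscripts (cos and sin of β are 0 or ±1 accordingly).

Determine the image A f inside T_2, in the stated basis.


E_pi/2 f = (1/3)cos 2x + (7/2)sin 2x
D E_pi/2 f = 7cos 2x - (2/3)sin 2x
E_pi/2 D E_pi/2 f = -7cos 2x + (2/3)sin 2x
D D E_pi/2 f = -(4/3)cos 2x - 14sin 2x
(E_pi/2 + D) D E_pi/2 f = -(25/3)cos 2x - (40/3)sin 2x

the image equals g(x) = -(25/3)cos 2x - (40/3)sin 2x


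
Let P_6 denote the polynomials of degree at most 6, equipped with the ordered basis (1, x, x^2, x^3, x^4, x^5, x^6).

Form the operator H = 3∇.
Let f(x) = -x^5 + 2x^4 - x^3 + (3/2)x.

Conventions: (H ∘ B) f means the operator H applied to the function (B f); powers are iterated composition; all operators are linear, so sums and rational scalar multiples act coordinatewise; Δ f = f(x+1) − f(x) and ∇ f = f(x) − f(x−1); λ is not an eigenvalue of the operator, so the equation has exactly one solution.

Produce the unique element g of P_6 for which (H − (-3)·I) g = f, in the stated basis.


write g with unknown coordinates in the stated basis and equate coefficients in (H − (-3)·I) g = f
solving from the highest basis element down gives g = -(1/3)x^5 + (7/3)x^4 - 13x^3 + (169/3)x^2 - (973/6)x + 1405/6
check: H g = -5x^4 + 38x^3 - 169x^2 + 488x - 1405/2
so H g − (-3)·g = -x^5 + 2x^4 - x^3 + (3/2)x = f ✓

the result is g(x) = -(1/3)x^5 + (7/3)x^4 - 13x^3 + (169/3)x^2 - (973/6)x + 1405/6


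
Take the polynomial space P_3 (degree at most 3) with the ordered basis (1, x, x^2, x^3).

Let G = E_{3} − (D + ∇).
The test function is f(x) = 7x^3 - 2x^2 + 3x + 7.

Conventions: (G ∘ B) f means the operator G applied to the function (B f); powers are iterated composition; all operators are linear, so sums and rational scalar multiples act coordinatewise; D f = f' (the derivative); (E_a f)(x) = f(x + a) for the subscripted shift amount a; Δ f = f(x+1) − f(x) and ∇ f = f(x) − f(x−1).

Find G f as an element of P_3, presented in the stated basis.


E_{3} f = 7x^3 + 61x^2 + 180x + 187
D f = 21x^2 - 4x + 3
∇ f = 21x^2 - 25x + 12
(D + ∇) f = 42x^2 - 29x + 15
(-(D + ∇)) f = -42x^2 + 29x - 15
(E_{3} − (D + ∇)) f = 7x^3 + 19x^2 + 209x + 172

the result is g(x) = 7x^3 + 19x^2 + 209x + 172


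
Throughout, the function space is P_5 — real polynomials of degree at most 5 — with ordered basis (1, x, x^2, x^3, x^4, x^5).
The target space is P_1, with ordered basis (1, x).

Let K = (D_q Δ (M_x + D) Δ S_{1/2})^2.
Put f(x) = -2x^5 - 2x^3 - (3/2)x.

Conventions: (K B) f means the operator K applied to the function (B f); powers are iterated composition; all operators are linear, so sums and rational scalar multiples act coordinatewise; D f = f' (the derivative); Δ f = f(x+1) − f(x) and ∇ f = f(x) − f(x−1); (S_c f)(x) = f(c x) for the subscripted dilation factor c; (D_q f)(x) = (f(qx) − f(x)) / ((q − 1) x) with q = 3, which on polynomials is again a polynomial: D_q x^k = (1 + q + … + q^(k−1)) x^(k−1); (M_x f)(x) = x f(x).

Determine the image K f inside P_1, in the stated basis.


S_{1/2} f = -(1/16)x^5 - (1/4)x^3 - (3/4)x
Δ S_{1/2} f = -(5/16)x^4 - (5/8)x^3 - (11/8)x^2 - (17/16)x - 17/16
M_x (Δ S_{1/2}) f = -(5/16)x^5 - (5/8)x^4 - (11/8)x^3 - (17/16)x^2 - (17/16)x
D (Δ S_{1/2}) f = -(5/4)x^3 - (15/8)x^2 - (11/4)x - 17/16
(M_x + D) (Δ S_{1/2}) f = -(5/16)x^5 - (5/8)x^4 - (21/8)x^3 - (47/16)x^2 - (61/16)x - 17/16
Δ (M_x + D) (Δ S_{1/2}) f = -(25/16)x^4 - (45/8)x^3 - (59/4)x^2 - (285/16)x - 165/16
D_q Δ (M_x + D) (Δ S_{1/2}) f = -(125/2)x^3 - (585/8)x^2 - 59x - 285/16
S_{1/2} (D_q Δ (M_x + D) Δ S_{1/2}) f = -(125/16)x^3 - (585/32)x^2 - (59/2)x - 285/16
Δ S_{1/2} (D_q Δ (M_x + D) Δ S_{1/2}) f = -(375/16)x^2 - 60x - 1779/32
M_x (Δ S_{1/2}) (D_q Δ (M_x + D) Δ S_{1/2}) f = -(375/16)x^3 - 60x^2 - (1779/32)x
D (Δ S_{1/2}) (D_q Δ (M_x + D) Δ S_{1/2}) f = -(375/8)x - 60
(M_x + D) (Δ S_{1/2}) (D_q Δ (M_x + D) Δ S_{1/2}) f = -(375/16)x^3 - 60x^2 - (3279/32)x - 60
Δ (M_x + D) (Δ S_{1/2}) (D_q Δ (M_x + D) Δ S_{1/2}) f = -(1125/16)x^2 - (3045/16)x - 5949/32
D_q Δ (M_x + D) (Δ S_{1/2}) (D_q Δ (M_x + D) Δ S_{1/2}) f = -(1125/4)x - 3045/16

g(x) = -(1125/4)x - 3045/16


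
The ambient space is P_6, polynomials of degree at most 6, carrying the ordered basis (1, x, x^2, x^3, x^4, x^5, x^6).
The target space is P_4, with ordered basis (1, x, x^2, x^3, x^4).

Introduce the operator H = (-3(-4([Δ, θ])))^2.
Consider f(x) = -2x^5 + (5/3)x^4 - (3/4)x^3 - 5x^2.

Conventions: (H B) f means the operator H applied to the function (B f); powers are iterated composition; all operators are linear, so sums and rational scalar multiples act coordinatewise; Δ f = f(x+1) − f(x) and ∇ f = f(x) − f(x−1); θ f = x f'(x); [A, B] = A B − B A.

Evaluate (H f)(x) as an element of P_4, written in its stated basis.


the image equals g(x) = -5760x^3 - 31680x^2 - 58248x - 37296

θ f = -10x^5 + (20/3)x^4 - (9/4)x^3 - 10x^2
Δ θ f = -50x^4 - (220/3)x^3 - (267/4)x^2 - (601/12)x - 187/12
Δ f = -10x^4 - (40/3)x^3 - (49/4)x^2 - (187/12)x - 73/12
θ Δ f = -40x^4 - 40x^3 - (49/2)x^2 - (187/12)x
[Δ, θ] f = -10x^4 - (100/3)x^3 - (169/4)x^2 - (69/2)x - 187/12
(-4([Δ, θ])) f = 40x^4 + (400/3)x^3 + 169x^2 + 138x + 187/3
(-3(-4([Δ, θ]))) f = -120x^4 - 400x^3 - 507x^2 - 414x - 187
θ (-3(-4([Δ, θ]))) f = -480x^4 - 1200x^3 - 1014x^2 - 414x
Δ θ (-3(-4([Δ, θ]))) f = -1920x^3 - 6480x^2 - 7548x - 3108
Δ (-3(-4([Δ, θ]))) f = -480x^3 - 1920x^2 - 2694x - 1441
θ Δ (-3(-4([Δ, θ]))) f = -1440x^3 - 3840x^2 - 2694x
[Δ, θ] (-3(-4([Δ, θ]))) f = -480x^3 - 2640x^2 - 4854x - 3108
(-4([Δ, θ])) (-3(-4([Δ, θ]))) f = 1920x^3 + 10560x^2 + 19416x + 12432
(-3(-4([Δ, θ]))) (-3(-4([Δ, θ]))) f = -5760x^3 - 31680x^2 - 58248x - 37296


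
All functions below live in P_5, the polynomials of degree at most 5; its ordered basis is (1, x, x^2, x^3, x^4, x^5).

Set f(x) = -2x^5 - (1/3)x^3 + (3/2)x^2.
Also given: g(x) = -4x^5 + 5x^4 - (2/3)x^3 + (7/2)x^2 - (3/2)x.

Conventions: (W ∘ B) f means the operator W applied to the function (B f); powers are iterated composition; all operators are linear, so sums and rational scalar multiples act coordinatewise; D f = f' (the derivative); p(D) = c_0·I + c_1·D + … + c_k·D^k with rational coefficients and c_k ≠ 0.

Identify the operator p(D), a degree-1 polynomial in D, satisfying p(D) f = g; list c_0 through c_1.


D^0 f = -2x^5 - (1/3)x^3 + (3/2)x^2
D^1 f = -10x^4 - x^2 + 3x
matching coefficients of g against c_0 f + c_1 Df + … from the top degree down determines the c_i
solution: c_0 = 2, c_1 = -1/2

c_0 = 2, c_1 = -1/2


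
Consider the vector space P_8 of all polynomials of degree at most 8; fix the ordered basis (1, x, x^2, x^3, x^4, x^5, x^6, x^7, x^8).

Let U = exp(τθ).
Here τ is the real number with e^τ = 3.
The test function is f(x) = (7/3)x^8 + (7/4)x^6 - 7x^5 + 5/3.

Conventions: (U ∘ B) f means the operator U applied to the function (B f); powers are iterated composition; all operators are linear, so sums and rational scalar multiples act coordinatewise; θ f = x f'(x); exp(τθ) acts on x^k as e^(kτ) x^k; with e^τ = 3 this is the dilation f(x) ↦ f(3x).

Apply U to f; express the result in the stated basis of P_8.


g(x) = 15309x^8 + (5103/4)x^6 - 1701x^5 + 5/3

exp(τθ) x^k = e^(kτ) x^k; with e^τ = 3 this sends x^k to 3^k x^k
x^5 ↦ 243 x^5
x^6 ↦ 729 x^6
x^8 ↦ 6561 x^8
applying this coordinatewise to f: exp(τθ) f = 15309x^8 + (5103/4)x^6 - 1701x^5 + 5/3


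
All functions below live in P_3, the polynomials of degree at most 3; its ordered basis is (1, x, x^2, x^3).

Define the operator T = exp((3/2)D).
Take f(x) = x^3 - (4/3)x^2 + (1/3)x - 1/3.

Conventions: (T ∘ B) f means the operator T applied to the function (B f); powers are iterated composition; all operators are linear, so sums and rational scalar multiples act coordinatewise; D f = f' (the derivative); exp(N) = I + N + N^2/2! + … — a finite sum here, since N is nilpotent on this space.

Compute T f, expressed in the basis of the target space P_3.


order-1 term: (9/2)x^2 - 4x + 1/2
order-2 term: (27/4)x - 3
order-3 term: 27/8
the series for exp((3/2)D) f terminates at order 3
exp((3/2)D) f = x^3 + (19/6)x^2 + (37/12)x + 13/24

g(x) = x^3 + (19/6)x^2 + (37/12)x + 13/24


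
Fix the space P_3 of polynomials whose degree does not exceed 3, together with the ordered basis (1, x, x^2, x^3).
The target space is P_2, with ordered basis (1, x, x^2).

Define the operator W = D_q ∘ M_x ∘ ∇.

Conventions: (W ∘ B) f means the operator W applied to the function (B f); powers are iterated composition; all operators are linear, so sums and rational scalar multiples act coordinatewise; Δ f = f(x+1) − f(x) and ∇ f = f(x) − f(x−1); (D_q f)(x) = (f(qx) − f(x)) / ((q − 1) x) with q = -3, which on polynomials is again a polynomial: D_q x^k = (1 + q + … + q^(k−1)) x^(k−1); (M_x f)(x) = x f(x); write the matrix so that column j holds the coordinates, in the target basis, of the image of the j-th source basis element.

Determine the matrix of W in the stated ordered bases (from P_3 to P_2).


the matrix is [[0, 1, -1, 1]; [0, 0, -4, 6]; [0, 0, 0, 21]] (rows listed top to bottom)

image of 1: 0
image of x: 1
image of x^2: -4x - 1
image of x^3: 21x^2 + 6x + 1
each image's coordinates form column j of the matrix


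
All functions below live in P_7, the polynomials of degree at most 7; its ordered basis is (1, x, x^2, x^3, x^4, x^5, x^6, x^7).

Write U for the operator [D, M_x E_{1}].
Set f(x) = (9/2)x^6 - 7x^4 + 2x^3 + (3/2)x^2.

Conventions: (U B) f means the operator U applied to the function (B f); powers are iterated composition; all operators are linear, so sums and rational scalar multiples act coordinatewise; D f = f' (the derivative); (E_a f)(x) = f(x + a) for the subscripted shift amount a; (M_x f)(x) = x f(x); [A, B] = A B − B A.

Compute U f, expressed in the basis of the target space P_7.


E_{1} f = (9/2)x^6 + 27x^5 + (121/2)x^4 + 64x^3 + 33x^2 + 8x + 1
M_x E_{1} f = (9/2)x^7 + 27x^6 + (121/2)x^5 + 64x^4 + 33x^3 + 8x^2 + x
D (M_x E_{1}) f = (63/2)x^6 + 162x^5 + (605/2)x^4 + 256x^3 + 99x^2 + 16x + 1
D f = 27x^5 - 28x^3 + 6x^2 + 3x
E_{1} D f = 27x^5 + 135x^4 + 242x^3 + 192x^2 + 66x + 8
M_x E_{1} D f = 27x^6 + 135x^5 + 242x^4 + 192x^3 + 66x^2 + 8x
[D, M_x E_{1}] f = (9/2)x^6 + 27x^5 + (121/2)x^4 + 64x^3 + 33x^2 + 8x + 1

g(x) = (9/2)x^6 + 27x^5 + (121/2)x^4 + 64x^3 + 33x^2 + 8x + 1


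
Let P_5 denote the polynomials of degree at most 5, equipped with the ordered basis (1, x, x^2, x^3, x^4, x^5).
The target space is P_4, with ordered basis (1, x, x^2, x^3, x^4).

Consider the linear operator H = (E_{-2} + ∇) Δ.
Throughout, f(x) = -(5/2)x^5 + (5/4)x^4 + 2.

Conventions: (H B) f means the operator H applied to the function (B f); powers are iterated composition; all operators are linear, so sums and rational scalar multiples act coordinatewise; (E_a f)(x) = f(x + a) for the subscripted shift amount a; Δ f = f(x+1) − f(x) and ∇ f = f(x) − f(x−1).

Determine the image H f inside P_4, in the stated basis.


g(x) = -(25/2)x^4 + 30x^3 - (365/2)x^2 + (395/2)x - 375/4

Δ f = -(25/2)x^4 - 20x^3 - (35/2)x^2 - (15/2)x - 5/4
E_{-2} Δ f = -(25/2)x^4 + 80x^3 - (395/2)x^2 + (445/2)x - 385/4
∇ Δ f = -50x^3 + 15x^2 - 25x + 5/2
(E_{-2} + ∇) Δ f = -(25/2)x^4 + 30x^3 - (365/2)x^2 + (395/2)x - 375/4


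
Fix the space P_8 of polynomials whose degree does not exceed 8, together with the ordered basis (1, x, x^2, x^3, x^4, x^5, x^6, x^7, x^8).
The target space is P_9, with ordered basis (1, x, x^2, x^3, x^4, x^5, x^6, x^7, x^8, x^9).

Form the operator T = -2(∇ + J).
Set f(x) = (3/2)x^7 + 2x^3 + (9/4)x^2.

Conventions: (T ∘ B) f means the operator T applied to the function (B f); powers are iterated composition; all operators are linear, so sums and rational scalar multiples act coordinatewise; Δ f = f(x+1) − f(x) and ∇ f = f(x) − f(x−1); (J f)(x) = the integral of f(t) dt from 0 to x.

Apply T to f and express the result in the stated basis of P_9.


∇ f = (21/2)x^6 - (63/2)x^5 + (105/2)x^4 - (105/2)x^3 + (75/2)x^2 - 12x + 5/4
J f = (3/16)x^8 + (1/2)x^4 + (3/4)x^3
(∇ + J) f = (3/16)x^8 + (21/2)x^6 - (63/2)x^5 + 53x^4 - (207/4)x^3 + (75/2)x^2 - 12x + 5/4
(-2(∇ + J)) f = -(3/8)x^8 - 21x^6 + 63x^5 - 106x^4 + (207/2)x^3 - 75x^2 + 24x - 5/2

g(x) = -(3/8)x^8 - 21x^6 + 63x^5 - 106x^4 + (207/2)x^3 - 75x^2 + 24x - 5/2


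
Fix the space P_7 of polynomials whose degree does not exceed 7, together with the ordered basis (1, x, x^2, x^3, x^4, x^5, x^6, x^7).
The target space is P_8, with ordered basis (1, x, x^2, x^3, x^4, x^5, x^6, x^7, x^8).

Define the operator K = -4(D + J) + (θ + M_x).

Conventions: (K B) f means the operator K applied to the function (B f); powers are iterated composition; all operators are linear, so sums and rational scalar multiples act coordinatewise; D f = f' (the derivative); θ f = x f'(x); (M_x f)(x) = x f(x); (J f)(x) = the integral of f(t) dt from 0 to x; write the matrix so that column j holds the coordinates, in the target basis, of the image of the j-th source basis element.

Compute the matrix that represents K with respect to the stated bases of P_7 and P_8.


the matrix is [[0, -4, 0, 0, 0, 0, 0, 0]; [-3, 1, -8, 0, 0, 0, 0, 0]; [0, -1, 2, -12, 0, 0, 0, 0]; [0, 0, -1/3, 3, -16, 0, 0, 0]; [0, 0, 0, 0, 4, -20, 0, 0]; [0, 0, 0, 0, 1/5, 5, -24, 0]; [0, 0, 0, 0, 0, 1/3, 6, -28]; [0, 0, 0, 0, 0, 0, 3/7, 7]; [0, 0, 0, 0, 0, 0, 0, 1/2]] (rows listed top to bottom)

image of 1: -3x
image of x: -x^2 + x - 4
image of x^2: -(1/3)x^3 + 2x^2 - 8x
image of x^3: 3x^3 - 12x^2
image of x^4: (1/5)x^5 + 4x^4 - 16x^3
image of x^5: (1/3)x^6 + 5x^5 - 20x^4
image of x^6: (3/7)x^7 + 6x^6 - 24x^5
image of x^7: (1/2)x^8 + 7x^7 - 28x^6
each image's coordinates form column j of the matrix


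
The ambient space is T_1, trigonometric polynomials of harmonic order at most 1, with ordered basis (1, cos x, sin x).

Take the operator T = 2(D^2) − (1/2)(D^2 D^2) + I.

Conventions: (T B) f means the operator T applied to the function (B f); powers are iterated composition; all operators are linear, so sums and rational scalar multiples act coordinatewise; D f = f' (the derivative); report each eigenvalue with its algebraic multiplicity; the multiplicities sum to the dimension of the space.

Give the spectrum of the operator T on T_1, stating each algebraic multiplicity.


image of 1: 1
image of cos x: -(3/2)cos x
image of sin x: -(3/2)sin x
the matrix is diagonal; its diagonal is (1, -3/2, -3/2)
for a triangular matrix the eigenvalues are the diagonal entries, with algebraic multiplicity their repetition count

λ = -3/2 (multiplicity 2), λ = 1 (multiplicity 1)


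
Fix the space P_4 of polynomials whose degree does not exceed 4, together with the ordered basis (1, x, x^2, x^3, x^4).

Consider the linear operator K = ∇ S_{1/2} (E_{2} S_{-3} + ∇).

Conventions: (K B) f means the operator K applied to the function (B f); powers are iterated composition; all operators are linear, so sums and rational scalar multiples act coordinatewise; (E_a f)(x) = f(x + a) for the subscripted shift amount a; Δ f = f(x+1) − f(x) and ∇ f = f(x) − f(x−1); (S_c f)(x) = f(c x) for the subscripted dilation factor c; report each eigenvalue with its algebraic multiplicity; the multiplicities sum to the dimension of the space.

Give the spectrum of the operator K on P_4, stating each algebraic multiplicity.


λ = 0 (multiplicity 5)

image of 1: 0
image of x: -3/2
image of x^2: (9/2)x + 67/4
image of x^3: -(81/8)x^2 - (555/8)x - 1017/8
image of x^4: (81/4)x^3 + (1713/8)x^2 + (2979/4)x + 14239/16
the matrix is upper triangular; its diagonal is (0, 0, 0, 0, 0)
for a triangular matrix the eigenvalues are the diagonal entries, with algebraic multiplicity their repetition count


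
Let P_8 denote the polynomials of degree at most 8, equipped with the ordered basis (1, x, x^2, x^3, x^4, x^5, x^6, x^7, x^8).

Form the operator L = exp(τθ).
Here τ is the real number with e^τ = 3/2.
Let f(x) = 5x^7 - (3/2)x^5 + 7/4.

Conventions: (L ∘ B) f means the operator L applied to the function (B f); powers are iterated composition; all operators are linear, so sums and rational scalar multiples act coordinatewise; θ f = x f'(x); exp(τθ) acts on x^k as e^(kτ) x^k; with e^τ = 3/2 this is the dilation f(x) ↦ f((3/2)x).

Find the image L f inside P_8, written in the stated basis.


the image equals g(x) = (10935/128)x^7 - (729/64)x^5 + 7/4

exp(τθ) x^k = e^(kτ) x^k; with e^τ = 3/2 this sends x^k to (3/2)^k x^k
x^5 ↦ 243/32 x^5
x^7 ↦ 2187/128 x^7
applying this coordinatewise to f: exp(τθ) f = (10935/128)x^7 - (729/64)x^5 + 7/4


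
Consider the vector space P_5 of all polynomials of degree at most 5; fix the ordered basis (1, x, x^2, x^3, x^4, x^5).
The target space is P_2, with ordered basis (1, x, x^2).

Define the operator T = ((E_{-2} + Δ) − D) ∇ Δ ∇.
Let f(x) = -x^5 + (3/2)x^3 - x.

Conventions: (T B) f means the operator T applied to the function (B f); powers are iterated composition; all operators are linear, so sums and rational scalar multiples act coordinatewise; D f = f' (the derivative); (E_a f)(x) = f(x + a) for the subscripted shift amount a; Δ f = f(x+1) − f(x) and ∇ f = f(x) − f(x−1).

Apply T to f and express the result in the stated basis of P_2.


∇ f = -5x^4 + 10x^3 - (11/2)x^2 + (1/2)x - 1/2
Δ ∇ f = -20x^3 - x
∇ Δ ∇ f = -60x^2 + 60x - 21
E_{-2} (∇ Δ ∇) f = -60x^2 + 300x - 381
Δ (∇ Δ ∇) f = -120x
(E_{-2} + Δ) (∇ Δ ∇) f = -60x^2 + 180x - 381
D (∇ Δ ∇) f = -120x + 60
(-D) (∇ Δ ∇) f = 120x - 60
((E_{-2} + Δ) − D) (∇ Δ ∇) f = -60x^2 + 300x - 441

the image equals g(x) = -60x^2 + 300x - 441
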